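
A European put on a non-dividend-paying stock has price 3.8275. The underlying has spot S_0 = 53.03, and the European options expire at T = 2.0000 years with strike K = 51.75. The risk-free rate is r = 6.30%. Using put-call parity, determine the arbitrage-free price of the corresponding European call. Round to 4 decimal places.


Answer: Call price = 11.2339

Derivation:
Put-call parity: C - P = S_0 * exp(-qT) - K * exp(-rT).
S_0 * exp(-qT) = 53.0300 * 1.00000000 = 53.03000000
K * exp(-rT) = 51.7500 * 0.88161485 = 45.62356832
C = P + S*exp(-qT) - K*exp(-rT)
C = 3.8275 + 53.03000000 - 45.62356832 = 11.2339


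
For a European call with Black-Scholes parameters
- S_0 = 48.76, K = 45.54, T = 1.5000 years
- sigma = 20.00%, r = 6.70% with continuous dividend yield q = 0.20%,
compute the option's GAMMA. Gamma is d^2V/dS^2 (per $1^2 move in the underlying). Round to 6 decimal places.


Answer: Gamma = 0.024193

Derivation:
d1 = 0.7994287159; d2 = 0.5544797417
phi(d1) = 0.2898239327; exp(-qT) = 0.9970044955; exp(-rT) = 0.9043851124
Gamma = exp(-qT) * phi(d1) / (S * sigma * sqrt(T)) = 0.9970044955 * 0.2898239327 / (48.7600 * 0.2000 * 1.2247448714) = 0.024193


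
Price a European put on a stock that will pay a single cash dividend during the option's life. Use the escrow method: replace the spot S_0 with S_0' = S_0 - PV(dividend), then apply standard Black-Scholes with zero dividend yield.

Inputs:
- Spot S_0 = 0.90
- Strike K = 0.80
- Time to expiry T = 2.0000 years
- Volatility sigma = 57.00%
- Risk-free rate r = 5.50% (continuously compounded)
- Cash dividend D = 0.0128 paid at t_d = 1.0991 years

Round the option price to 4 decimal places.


Answer: Price = 0.1739

Derivation:
PV(D) = D * exp(-r * t_d) = 0.0128 * 0.94134036 = 0.01204916
S_0' = S_0 - PV(D) = 0.9000 - 0.01204916 = 0.88795084
d1 = (ln(S_0'/K) + (r + sigma^2/2)*T) / (sigma*sqrt(T)) = 0.66890398
d2 = d1 - sigma*sqrt(T) = -0.13719775
exp(-rT) = 0.89583414
N(-d1) = 0.25177837; N(-d2) = 0.55456275
P = K * exp(-rT) * N(-d2) - S_0' * N(-d1) = 0.8000 * 0.89583414 * 0.55456275 - 0.88795084 * 0.25177837 = 0.1739


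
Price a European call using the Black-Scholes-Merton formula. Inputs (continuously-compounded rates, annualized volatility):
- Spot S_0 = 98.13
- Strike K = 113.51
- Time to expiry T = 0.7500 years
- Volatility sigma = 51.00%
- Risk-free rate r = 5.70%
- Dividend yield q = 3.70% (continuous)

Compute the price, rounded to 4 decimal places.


Answer: Price = 11.9484

Derivation:
d1 = (ln(S/K) + (r - q + 0.5*sigma^2) * T) / (sigma * sqrt(T)) = -0.07485246
d2 = d1 - sigma * sqrt(T) = -0.51652542
exp(-rT) = 0.95815090; exp(-qT) = 0.97263149
C = S_0 * exp(-qT) * N(d1) - K * exp(-rT) * N(d2)
N(d1) = 0.47016605; N(d2) = 0.30274375
C = 98.1300 * 0.97263149 * 0.47016605 - 113.5100 * 0.95815090 * 0.30274375 = 11.9484


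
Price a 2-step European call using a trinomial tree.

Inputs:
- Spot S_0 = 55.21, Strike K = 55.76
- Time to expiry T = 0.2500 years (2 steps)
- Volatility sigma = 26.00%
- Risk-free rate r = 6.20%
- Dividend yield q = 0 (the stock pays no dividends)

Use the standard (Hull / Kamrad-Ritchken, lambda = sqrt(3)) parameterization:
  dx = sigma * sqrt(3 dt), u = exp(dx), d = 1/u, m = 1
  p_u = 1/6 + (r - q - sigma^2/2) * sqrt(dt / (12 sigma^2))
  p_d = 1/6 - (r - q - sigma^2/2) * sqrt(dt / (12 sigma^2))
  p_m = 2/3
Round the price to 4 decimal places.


dt = T/N = 0.125000; dx = sigma*sqrt(3*dt) = 0.159217
u = exp(dx) = 1.172592; d = 1/u = 0.852811
p_u = 0.177736, p_m = 0.666667, p_d = 0.155597
Discount per step: exp(-r*dt) = 0.992280
Stock lattice S(k, j) with j the centered position index:
  k=0: S(0,+0) = 55.2100
  k=1: S(1,-1) = 47.0837; S(1,+0) = 55.2100; S(1,+1) = 64.7388
  k=2: S(2,-2) = 40.1535; S(2,-1) = 47.0837; S(2,+0) = 55.2100; S(2,+1) = 64.7388; S(2,+2) = 75.9122
Terminal payoffs V(N, j) = max(S_T - K, 0):
  V(2,-2) = 0.000000; V(2,-1) = 0.000000; V(2,+0) = 0.000000; V(2,+1) = 8.978814; V(2,+2) = 20.152227
Backward induction: V(k, j) = exp(-r*dt) * [p_u * V(k+1, j+1) + p_m * V(k+1, j) + p_d * V(k+1, j-1)]
  V(1,-1) = exp(-r*dt) * [p_u*0.000000 + p_m*0.000000 + p_d*0.000000] = 0.000000
  V(1,+0) = exp(-r*dt) * [p_u*8.978814 + p_m*0.000000 + p_d*0.000000] = 1.583543
  V(1,+1) = exp(-r*dt) * [p_u*20.152227 + p_m*8.978814 + p_d*0.000000] = 9.493799
  V(0,+0) = exp(-r*dt) * [p_u*9.493799 + p_m*1.583543 + p_d*0.000000] = 2.721913

Answer: Price = V(0,0) = 2.7219


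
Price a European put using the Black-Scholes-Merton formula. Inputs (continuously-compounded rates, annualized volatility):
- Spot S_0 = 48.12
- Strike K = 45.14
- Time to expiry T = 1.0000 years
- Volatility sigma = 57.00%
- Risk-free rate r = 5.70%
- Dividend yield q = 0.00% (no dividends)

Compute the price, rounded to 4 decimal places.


Answer: Price = 7.6625

Derivation:
d1 = (ln(S/K) + (r - q + 0.5*sigma^2) * T) / (sigma * sqrt(T)) = 0.49715635
d2 = d1 - sigma * sqrt(T) = -0.07284365
exp(-rT) = 0.94459407; exp(-qT) = 1.00000000
P = K * exp(-rT) * N(-d2) - S_0 * exp(-qT) * N(-d1)
N(-d1) = 0.30953940; N(-d2) = 0.52903473
P = 45.1400 * 0.94459407 * 0.52903473 - 48.1200 * 1.00000000 * 0.30953940 = 7.6625


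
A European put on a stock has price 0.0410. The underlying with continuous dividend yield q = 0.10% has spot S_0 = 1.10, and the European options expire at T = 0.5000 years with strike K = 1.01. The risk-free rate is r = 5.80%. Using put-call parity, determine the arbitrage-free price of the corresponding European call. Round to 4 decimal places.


Answer: Call price = 0.1593

Derivation:
Put-call parity: C - P = S_0 * exp(-qT) - K * exp(-rT).
S_0 * exp(-qT) = 1.1000 * 0.99950012 = 1.09945014
K * exp(-rT) = 1.0100 * 0.97141646 = 0.98113063
C = P + S*exp(-qT) - K*exp(-rT)
C = 0.0410 + 1.09945014 - 0.98113063 = 0.1593


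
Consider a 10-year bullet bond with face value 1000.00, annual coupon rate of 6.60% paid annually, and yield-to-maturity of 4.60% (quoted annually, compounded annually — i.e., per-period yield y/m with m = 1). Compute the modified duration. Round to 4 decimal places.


Coupon per period c = face * coupon_rate / m = 66.000000
Periods per year m = 1; per-period yield y/m = 0.046000
Number of cashflows N = 10
Cashflows (t years, CF_t, discount factor 1/(1+y/m)^(m*t), PV):
  t = 1.0000: CF_t = 66.000000, DF = 0.956023, PV = 63.097514
  t = 2.0000: CF_t = 66.000000, DF = 0.913980, PV = 60.322671
  t = 3.0000: CF_t = 66.000000, DF = 0.873786, PV = 57.669858
  t = 4.0000: CF_t = 66.000000, DF = 0.835359, PV = 55.133707
  t = 5.0000: CF_t = 66.000000, DF = 0.798623, PV = 52.709089
  t = 6.0000: CF_t = 66.000000, DF = 0.763501, PV = 50.391099
  t = 7.0000: CF_t = 66.000000, DF = 0.729925, PV = 48.175047
  t = 8.0000: CF_t = 66.000000, DF = 0.697825, PV = 46.056450
  t = 9.0000: CF_t = 66.000000, DF = 0.667137, PV = 44.031023
  t = 10.0000: CF_t = 1066.000000, DF = 0.637798, PV = 679.892671
Price P = sum_t PV_t = 1157.479129
First compute Macaulay numerator sum_t t * PV_t:
  t * PV_t at t = 1.0000: 63.097514
  t * PV_t at t = 2.0000: 120.645343
  t * PV_t at t = 3.0000: 173.009574
  t * PV_t at t = 4.0000: 220.534830
  t * PV_t at t = 5.0000: 263.545447
  t * PV_t at t = 6.0000: 302.346593
  t * PV_t at t = 7.0000: 337.225327
  t * PV_t at t = 8.0000: 368.451600
  t * PV_t at t = 9.0000: 396.279206
  t * PV_t at t = 10.0000: 6798.926706
Macaulay duration D = 9044.062138 / 1157.479129 = 7.813585
Modified duration = D / (1 + y/m) = 7.813585 / (1 + 0.046000) = 7.469967

Answer: Modified duration = 7.4700


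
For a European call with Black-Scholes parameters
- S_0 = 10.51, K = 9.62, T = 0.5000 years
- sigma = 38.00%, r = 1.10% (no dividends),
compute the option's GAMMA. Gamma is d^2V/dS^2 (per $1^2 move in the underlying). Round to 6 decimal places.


Answer: Gamma = 0.125645

Derivation:
d1 = 0.4841185000; d2 = 0.2154179231
phi(d1) = 0.3548273683; exp(-qT) = 1.0000000000; exp(-rT) = 0.9945150973
Gamma = exp(-qT) * phi(d1) / (S * sigma * sqrt(T)) = 1.0000000000 * 0.3548273683 / (10.5100 * 0.3800 * 0.7071067812) = 0.125645


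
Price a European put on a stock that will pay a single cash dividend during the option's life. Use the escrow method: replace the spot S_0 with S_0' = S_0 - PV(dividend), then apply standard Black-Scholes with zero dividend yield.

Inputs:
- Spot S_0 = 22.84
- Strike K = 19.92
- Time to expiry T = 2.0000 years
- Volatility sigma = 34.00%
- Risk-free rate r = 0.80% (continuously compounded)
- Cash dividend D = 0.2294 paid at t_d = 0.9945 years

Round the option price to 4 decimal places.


Answer: Price = 2.6779

Derivation:
PV(D) = D * exp(-r * t_d) = 0.2294 * 0.99207557 = 0.22758213
S_0' = S_0 - PV(D) = 22.8400 - 0.22758213 = 22.61241787
d1 = (ln(S_0'/K) + (r + sigma^2/2)*T) / (sigma*sqrt(T)) = 0.53734909
d2 = d1 - sigma*sqrt(T) = 0.05651648
exp(-rT) = 0.98412732
N(-d1) = 0.29551325; N(-d2) = 0.47746518
P = K * exp(-rT) * N(-d2) - S_0' * N(-d1) = 19.9200 * 0.98412732 * 0.47746518 - 22.61241787 * 0.29551325 = 2.6779


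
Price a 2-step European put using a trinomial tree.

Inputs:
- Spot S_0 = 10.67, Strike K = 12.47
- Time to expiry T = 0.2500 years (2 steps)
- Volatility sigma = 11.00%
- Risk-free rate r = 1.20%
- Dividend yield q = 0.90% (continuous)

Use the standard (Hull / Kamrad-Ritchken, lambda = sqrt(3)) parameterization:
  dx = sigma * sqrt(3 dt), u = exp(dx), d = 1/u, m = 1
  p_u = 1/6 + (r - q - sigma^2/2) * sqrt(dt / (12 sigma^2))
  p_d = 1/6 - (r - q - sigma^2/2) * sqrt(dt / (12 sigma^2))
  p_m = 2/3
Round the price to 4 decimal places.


dt = T/N = 0.125000; dx = sigma*sqrt(3*dt) = 0.067361
u = exp(dx) = 1.069682; d = 1/u = 0.934858
p_u = 0.163837, p_m = 0.666667, p_d = 0.169497
Discount per step: exp(-r*dt) = 0.998501
Stock lattice S(k, j) with j the centered position index:
  k=0: S(0,+0) = 10.6700
  k=1: S(1,-1) = 9.9749; S(1,+0) = 10.6700; S(1,+1) = 11.4135
  k=2: S(2,-2) = 9.3251; S(2,-1) = 9.9749; S(2,+0) = 10.6700; S(2,+1) = 11.4135; S(2,+2) = 12.2088
Terminal payoffs V(N, j) = max(K - S_T, 0):
  V(2,-2) = 3.144859; V(2,-1) = 2.495068; V(2,+0) = 1.800000; V(2,+1) = 1.056498; V(2,+2) = 0.261188
Backward induction: V(k, j) = exp(-r*dt) * [p_u * V(k+1, j+1) + p_m * V(k+1, j) + p_d * V(k+1, j-1)]
  V(1,-1) = exp(-r*dt) * [p_u*1.800000 + p_m*2.495068 + p_d*3.144859] = 2.487594
  V(1,+0) = exp(-r*dt) * [p_u*1.056498 + p_m*1.800000 + p_d*2.495068] = 1.793307
  V(1,+1) = exp(-r*dt) * [p_u*0.261188 + p_m*1.056498 + p_d*1.800000] = 1.050641
  V(0,+0) = exp(-r*dt) * [p_u*1.050641 + p_m*1.793307 + p_d*2.487594] = 1.786628

Answer: Price = V(0,0) = 1.7866


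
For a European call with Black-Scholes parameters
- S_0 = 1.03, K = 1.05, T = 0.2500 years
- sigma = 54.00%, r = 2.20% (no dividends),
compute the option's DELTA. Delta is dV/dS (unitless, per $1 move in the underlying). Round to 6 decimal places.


Answer: Delta = 0.533529

Derivation:
d1 = 0.0841431040; d2 = -0.1858568960
phi(d1) = 0.3975325092; exp(-qT) = 1.0000000000; exp(-rT) = 0.9945150973
N(d1) = 0.5335286729
Delta = exp(-qT) * N(d1) = 1.0000000000 * 0.5335286729 = 0.533529


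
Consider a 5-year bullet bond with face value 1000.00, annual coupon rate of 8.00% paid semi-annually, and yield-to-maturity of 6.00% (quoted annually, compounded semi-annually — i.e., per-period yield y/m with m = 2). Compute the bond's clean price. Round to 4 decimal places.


Coupon per period c = face * coupon_rate / m = 40.000000
Periods per year m = 2; per-period yield y/m = 0.030000
Number of cashflows N = 10
Cashflows (t years, CF_t, discount factor 1/(1+y/m)^(m*t), PV):
  t = 0.5000: CF_t = 40.000000, DF = 0.970874, PV = 38.834951
  t = 1.0000: CF_t = 40.000000, DF = 0.942596, PV = 37.703836
  t = 1.5000: CF_t = 40.000000, DF = 0.915142, PV = 36.605666
  t = 2.0000: CF_t = 40.000000, DF = 0.888487, PV = 35.539482
  t = 2.5000: CF_t = 40.000000, DF = 0.862609, PV = 34.504351
  t = 3.0000: CF_t = 40.000000, DF = 0.837484, PV = 33.499370
  t = 3.5000: CF_t = 40.000000, DF = 0.813092, PV = 32.523660
  t = 4.0000: CF_t = 40.000000, DF = 0.789409, PV = 31.576369
  t = 4.5000: CF_t = 40.000000, DF = 0.766417, PV = 30.656669
  t = 5.0000: CF_t = 1040.000000, DF = 0.744094, PV = 773.857671
Price P = sum_t PV_t = 1085.302028

Answer: Price = 1085.3020


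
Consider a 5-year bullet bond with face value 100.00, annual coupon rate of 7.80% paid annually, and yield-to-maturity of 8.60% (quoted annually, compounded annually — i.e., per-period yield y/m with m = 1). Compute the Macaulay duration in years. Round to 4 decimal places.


Answer: Macaulay duration = 4.3149 years

Derivation:
Coupon per period c = face * coupon_rate / m = 7.800000
Periods per year m = 1; per-period yield y/m = 0.086000
Number of cashflows N = 5
Cashflows (t years, CF_t, discount factor 1/(1+y/m)^(m*t), PV):
  t = 1.0000: CF_t = 7.800000, DF = 0.920810, PV = 7.182320
  t = 2.0000: CF_t = 7.800000, DF = 0.847892, PV = 6.613555
  t = 3.0000: CF_t = 7.800000, DF = 0.780747, PV = 6.089829
  t = 4.0000: CF_t = 7.800000, DF = 0.718920, PV = 5.607578
  t = 5.0000: CF_t = 107.800000, DF = 0.661989, PV = 71.362431
Price P = sum_t PV_t = 96.855713
Macaulay numerator sum_t t * PV_t:
  t * PV_t at t = 1.0000: 7.182320
  t * PV_t at t = 2.0000: 13.227109
  t * PV_t at t = 3.0000: 18.269488
  t * PV_t at t = 4.0000: 22.430311
  t * PV_t at t = 5.0000: 356.812154
Macaulay duration D = (sum_t t * PV_t) / P = 417.921383 / 96.855713 = 4.314886


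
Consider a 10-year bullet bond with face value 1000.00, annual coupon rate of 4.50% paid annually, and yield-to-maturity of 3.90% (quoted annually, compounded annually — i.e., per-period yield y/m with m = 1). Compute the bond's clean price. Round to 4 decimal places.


Answer: Price = 1048.9085

Derivation:
Coupon per period c = face * coupon_rate / m = 45.000000
Periods per year m = 1; per-period yield y/m = 0.039000
Number of cashflows N = 10
Cashflows (t years, CF_t, discount factor 1/(1+y/m)^(m*t), PV):
  t = 1.0000: CF_t = 45.000000, DF = 0.962464, PV = 43.310876
  t = 2.0000: CF_t = 45.000000, DF = 0.926337, PV = 41.685155
  t = 3.0000: CF_t = 45.000000, DF = 0.891566, PV = 40.120457
  t = 4.0000: CF_t = 45.000000, DF = 0.858100, PV = 38.614492
  t = 5.0000: CF_t = 45.000000, DF = 0.825890, PV = 37.165055
  t = 6.0000: CF_t = 45.000000, DF = 0.794889, PV = 35.770024
  t = 7.0000: CF_t = 45.000000, DF = 0.765052, PV = 34.427357
  t = 8.0000: CF_t = 45.000000, DF = 0.736335, PV = 33.135088
  t = 9.0000: CF_t = 45.000000, DF = 0.708696, PV = 31.891327
  t = 10.0000: CF_t = 1045.000000, DF = 0.682094, PV = 712.788714
Price P = sum_t PV_t = 1048.908544


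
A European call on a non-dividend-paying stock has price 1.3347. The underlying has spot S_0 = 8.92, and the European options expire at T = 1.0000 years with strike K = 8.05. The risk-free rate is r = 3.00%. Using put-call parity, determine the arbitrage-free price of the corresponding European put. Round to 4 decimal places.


Put-call parity: C - P = S_0 * exp(-qT) - K * exp(-rT).
S_0 * exp(-qT) = 8.9200 * 1.00000000 = 8.92000000
K * exp(-rT) = 8.0500 * 0.97044553 = 7.81208655
P = C - S*exp(-qT) + K*exp(-rT)
P = 1.3347 - 8.92000000 + 7.81208655 = 0.2268

Answer: Put price = 0.2268


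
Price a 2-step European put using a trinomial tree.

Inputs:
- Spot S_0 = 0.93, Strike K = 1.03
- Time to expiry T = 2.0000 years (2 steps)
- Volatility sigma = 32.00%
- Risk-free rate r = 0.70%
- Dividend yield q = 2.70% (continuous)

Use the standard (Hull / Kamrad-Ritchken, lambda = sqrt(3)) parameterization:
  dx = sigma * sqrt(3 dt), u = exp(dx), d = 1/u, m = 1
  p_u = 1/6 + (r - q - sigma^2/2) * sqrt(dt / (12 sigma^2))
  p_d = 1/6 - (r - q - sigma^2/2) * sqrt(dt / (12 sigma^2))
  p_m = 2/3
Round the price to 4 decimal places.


Answer: Price = V(0,0) = 0.2370

Derivation:
dt = T/N = 1.000000; dx = sigma*sqrt(3*dt) = 0.554256
u = exp(dx) = 1.740646; d = 1/u = 0.574499
p_u = 0.102436, p_m = 0.666667, p_d = 0.230897
Discount per step: exp(-r*dt) = 0.993024
Stock lattice S(k, j) with j the centered position index:
  k=0: S(0,+0) = 0.9300
  k=1: S(1,-1) = 0.5343; S(1,+0) = 0.9300; S(1,+1) = 1.6188
  k=2: S(2,-2) = 0.3069; S(2,-1) = 0.5343; S(2,+0) = 0.9300; S(2,+1) = 1.6188; S(2,+2) = 2.8178
Terminal payoffs V(N, j) = max(K - S_T, 0):
  V(2,-2) = 0.723054; V(2,-1) = 0.495716; V(2,+0) = 0.100000; V(2,+1) = 0.000000; V(2,+2) = 0.000000
Backward induction: V(k, j) = exp(-r*dt) * [p_u * V(k+1, j+1) + p_m * V(k+1, j) + p_d * V(k+1, j-1)]
  V(1,-1) = exp(-r*dt) * [p_u*0.100000 + p_m*0.495716 + p_d*0.723054] = 0.504130
  V(1,+0) = exp(-r*dt) * [p_u*0.000000 + p_m*0.100000 + p_d*0.495716] = 0.179862
  V(1,+1) = exp(-r*dt) * [p_u*0.000000 + p_m*0.000000 + p_d*0.100000] = 0.022929
  V(0,+0) = exp(-r*dt) * [p_u*0.022929 + p_m*0.179862 + p_d*0.504130] = 0.236994


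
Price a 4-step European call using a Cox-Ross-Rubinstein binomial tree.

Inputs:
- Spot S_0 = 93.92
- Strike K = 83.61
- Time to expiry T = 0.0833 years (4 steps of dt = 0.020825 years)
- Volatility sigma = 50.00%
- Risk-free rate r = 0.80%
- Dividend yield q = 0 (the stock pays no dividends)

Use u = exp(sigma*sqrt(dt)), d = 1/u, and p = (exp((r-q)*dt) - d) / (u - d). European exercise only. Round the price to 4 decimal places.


Answer: Price = V(0,0) = 11.9261

Derivation:
dt = T/N = 0.020825
u = exp(sigma*sqrt(dt)) = 1.074821; d = 1/u = 0.930387
p = (exp((r-q)*dt) - d) / (u - d) = 0.483123
Discount per step: exp(-r*dt) = 0.999833
Stock lattice S(k, i) with i counting down-moves:
  k=0: S(0,0) = 93.9200
  k=1: S(1,0) = 100.9472; S(1,1) = 87.3820
  k=2: S(2,0) = 108.5002; S(2,1) = 93.9200; S(2,2) = 81.2991
  k=3: S(3,0) = 116.6183; S(3,1) = 100.9472; S(3,2) = 87.3820; S(3,3) = 75.6396
  k=4: S(4,0) = 125.3438; S(4,1) = 108.5002; S(4,2) = 93.9200; S(4,3) = 81.2991; S(4,4) = 70.3741
Terminal payoffs V(N, i) = max(S_T - K, 0):
  V(4,0) = 41.733849; V(4,1) = 24.890204; V(4,2) = 10.310000; V(4,3) = 0.000000; V(4,4) = 0.000000
Backward induction: V(k, i) = exp(-r*dt) * [p * V(k+1, i) + (1-p) * V(k+1, i+1)].
  V(3,0) = exp(-r*dt) * [p*41.733849 + (1-p)*24.890204] = 33.022251
  V(3,1) = exp(-r*dt) * [p*24.890204 + (1-p)*10.310000] = 17.351138
  V(3,2) = exp(-r*dt) * [p*10.310000 + (1-p)*0.000000] = 4.980166
  V(3,3) = exp(-r*dt) * [p*0.000000 + (1-p)*0.000000] = 0.000000
  V(2,0) = exp(-r*dt) * [p*33.022251 + (1-p)*17.351138] = 24.918058
  V(2,1) = exp(-r*dt) * [p*17.351138 + (1-p)*4.980166] = 10.955040
  V(2,2) = exp(-r*dt) * [p*4.980166 + (1-p)*0.000000] = 2.405631
  V(1,0) = exp(-r*dt) * [p*24.918058 + (1-p)*10.955040] = 17.697943
  V(1,1) = exp(-r*dt) * [p*10.955040 + (1-p)*2.405631] = 6.534956
  V(0,0) = exp(-r*dt) * [p*17.697943 + (1-p)*6.534956] = 11.926063


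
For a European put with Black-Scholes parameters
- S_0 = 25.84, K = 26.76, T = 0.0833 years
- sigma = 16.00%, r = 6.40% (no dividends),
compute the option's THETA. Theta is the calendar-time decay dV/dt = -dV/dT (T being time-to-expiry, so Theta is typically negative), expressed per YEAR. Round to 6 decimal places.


d1 = -0.6190530474; d2 = -0.6652318304
phi(d1) = 0.3293771372; exp(-qT) = 1.0000000000; exp(-rT) = 0.9946829856
Theta = -S*exp(-qT)*phi(d1)*sigma/(2*sqrt(T)) + r*K*exp(-rT)*N(-d2) - q*S*exp(-qT)*N(-d1)
N(-d1) = 0.7320592934; N(-d2) = 0.7470488877; sqrt(T) = 0.2886173938
Term 1 = -25.8400 * 1.0000000000 * 0.3293771372 * 0.1600 / (2 * 0.2886173938) = -2.3591385434
Term 2 = 0.0640 * 26.7600 * 0.9946829856 * 0.7470488877 = 1.2726230816
Term 3 = 0 (no dividend yield, q = 0)
Theta = -2.3591385434 + (1.2726230816) + (0.0000000000) = -1.086515

Answer: Theta = -1.086515


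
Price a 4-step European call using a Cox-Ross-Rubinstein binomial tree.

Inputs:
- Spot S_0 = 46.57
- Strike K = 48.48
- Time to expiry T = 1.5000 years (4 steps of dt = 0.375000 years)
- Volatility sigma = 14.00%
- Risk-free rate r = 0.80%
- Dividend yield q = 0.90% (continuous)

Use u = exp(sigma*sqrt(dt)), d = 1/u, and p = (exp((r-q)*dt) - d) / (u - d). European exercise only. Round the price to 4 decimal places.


Answer: Price = V(0,0) = 2.3939

Derivation:
dt = T/N = 0.375000
u = exp(sigma*sqrt(dt)) = 1.089514; d = 1/u = 0.917840
p = (exp((r-q)*dt) - d) / (u - d) = 0.476396
Discount per step: exp(-r*dt) = 0.997004
Stock lattice S(k, i) with i counting down-moves:
  k=0: S(0,0) = 46.5700
  k=1: S(1,0) = 50.7387; S(1,1) = 42.7438
  k=2: S(2,0) = 55.2805; S(2,1) = 46.5700; S(2,2) = 39.2320
  k=3: S(3,0) = 60.2289; S(3,1) = 50.7387; S(3,2) = 42.7438; S(3,3) = 36.0087
  k=4: S(4,0) = 65.6203; S(4,1) = 55.2805; S(4,2) = 46.5700; S(4,3) = 39.2320; S(4,4) = 33.0502
Terminal payoffs V(N, i) = max(S_T - K, 0):
  V(4,0) = 17.140301; V(4,1) = 6.800534; V(4,2) = 0.000000; V(4,3) = 0.000000; V(4,4) = 0.000000
Backward induction: V(k, i) = exp(-r*dt) * [p * V(k+1, i) + (1-p) * V(k+1, i+1)].
  V(3,0) = exp(-r*dt) * [p*17.140301 + (1-p)*6.800534] = 11.691233
  V(3,1) = exp(-r*dt) * [p*6.800534 + (1-p)*0.000000] = 3.230043
  V(3,2) = exp(-r*dt) * [p*0.000000 + (1-p)*0.000000] = 0.000000
  V(3,3) = exp(-r*dt) * [p*0.000000 + (1-p)*0.000000] = 0.000000
  V(2,0) = exp(-r*dt) * [p*11.691233 + (1-p)*3.230043] = 7.239171
  V(2,1) = exp(-r*dt) * [p*3.230043 + (1-p)*0.000000] = 1.534171
  V(2,2) = exp(-r*dt) * [p*0.000000 + (1-p)*0.000000] = 0.000000
  V(1,0) = exp(-r*dt) * [p*7.239171 + (1-p)*1.534171] = 4.239274
  V(1,1) = exp(-r*dt) * [p*1.534171 + (1-p)*0.000000] = 0.728684
  V(0,0) = exp(-r*dt) * [p*4.239274 + (1-p)*0.728684] = 2.393923


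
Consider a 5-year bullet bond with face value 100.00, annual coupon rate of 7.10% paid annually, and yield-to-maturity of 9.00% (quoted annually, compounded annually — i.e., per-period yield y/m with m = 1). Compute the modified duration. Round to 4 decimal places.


Answer: Modified duration = 3.9930

Derivation:
Coupon per period c = face * coupon_rate / m = 7.100000
Periods per year m = 1; per-period yield y/m = 0.090000
Number of cashflows N = 5
Cashflows (t years, CF_t, discount factor 1/(1+y/m)^(m*t), PV):
  t = 1.0000: CF_t = 7.100000, DF = 0.917431, PV = 6.513761
  t = 2.0000: CF_t = 7.100000, DF = 0.841680, PV = 5.975928
  t = 3.0000: CF_t = 7.100000, DF = 0.772183, PV = 5.482503
  t = 4.0000: CF_t = 7.100000, DF = 0.708425, PV = 5.029819
  t = 5.0000: CF_t = 107.100000, DF = 0.649931, PV = 69.607651
Price P = sum_t PV_t = 92.609663
First compute Macaulay numerator sum_t t * PV_t:
  t * PV_t at t = 1.0000: 6.513761
  t * PV_t at t = 2.0000: 11.951856
  t * PV_t at t = 3.0000: 16.447508
  t * PV_t at t = 4.0000: 20.119276
  t * PV_t at t = 5.0000: 348.038257
Macaulay duration D = 403.070659 / 92.609663 = 4.352361
Modified duration = D / (1 + y/m) = 4.352361 / (1 + 0.090000) = 3.992991


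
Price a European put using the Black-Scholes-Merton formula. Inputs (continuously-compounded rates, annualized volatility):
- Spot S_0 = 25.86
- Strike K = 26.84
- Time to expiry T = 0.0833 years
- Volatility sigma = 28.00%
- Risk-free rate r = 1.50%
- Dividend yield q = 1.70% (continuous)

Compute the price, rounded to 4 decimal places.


d1 = (ln(S/K) + (r - q + 0.5*sigma^2) * T) / (sigma * sqrt(T)) = -0.42192758
d2 = d1 - sigma * sqrt(T) = -0.50274045
exp(-rT) = 0.99875128; exp(-qT) = 0.99858490
P = K * exp(-rT) * N(-d2) - S_0 * exp(-qT) * N(-d1)
N(-d1) = 0.66346106; N(-d2) = 0.69242662
P = 26.8400 * 0.99875128 * 0.69242662 - 25.8600 * 0.99858490 * 0.66346106 = 1.4287

Answer: Price = 1.4287


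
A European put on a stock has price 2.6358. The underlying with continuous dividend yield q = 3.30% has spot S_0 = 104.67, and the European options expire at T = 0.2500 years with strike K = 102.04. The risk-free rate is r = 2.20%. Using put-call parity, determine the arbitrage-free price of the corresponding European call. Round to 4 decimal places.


Put-call parity: C - P = S_0 * exp(-qT) - K * exp(-rT).
S_0 * exp(-qT) = 104.6700 * 0.99178394 = 103.81002478
K * exp(-rT) = 102.0400 * 0.99451510 = 101.48032053
C = P + S*exp(-qT) - K*exp(-rT)
C = 2.6358 + 103.81002478 - 101.48032053 = 4.9655

Answer: Call price = 4.9655


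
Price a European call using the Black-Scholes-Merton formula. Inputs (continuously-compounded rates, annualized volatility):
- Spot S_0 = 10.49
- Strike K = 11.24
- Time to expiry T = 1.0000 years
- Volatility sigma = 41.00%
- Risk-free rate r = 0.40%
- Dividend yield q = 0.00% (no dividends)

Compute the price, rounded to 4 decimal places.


Answer: Price = 1.4304

Derivation:
d1 = (ln(S/K) + (r - q + 0.5*sigma^2) * T) / (sigma * sqrt(T)) = 0.04632580
d2 = d1 - sigma * sqrt(T) = -0.36367420
exp(-rT) = 0.99600799; exp(-qT) = 1.00000000
C = S_0 * exp(-qT) * N(d1) - K * exp(-rT) * N(d2)
N(d1) = 0.51847471; N(d2) = 0.35805066
C = 10.4900 * 1.00000000 * 0.51847471 - 11.2400 * 0.99600799 * 0.35805066 = 1.4304


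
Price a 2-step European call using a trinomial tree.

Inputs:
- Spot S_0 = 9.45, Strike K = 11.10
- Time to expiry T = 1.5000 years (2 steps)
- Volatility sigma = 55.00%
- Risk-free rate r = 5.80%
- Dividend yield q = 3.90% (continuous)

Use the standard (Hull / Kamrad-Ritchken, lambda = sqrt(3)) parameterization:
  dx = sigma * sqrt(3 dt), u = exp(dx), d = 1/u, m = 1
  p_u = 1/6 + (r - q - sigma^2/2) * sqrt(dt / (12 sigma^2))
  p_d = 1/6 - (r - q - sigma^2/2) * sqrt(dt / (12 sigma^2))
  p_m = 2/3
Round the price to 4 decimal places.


Answer: Price = V(0,0) = 1.7593

Derivation:
dt = T/N = 0.750000; dx = sigma*sqrt(3*dt) = 0.825000
u = exp(dx) = 2.281881; d = 1/u = 0.438235
p_u = 0.106553, p_m = 0.666667, p_d = 0.226780
Discount per step: exp(-r*dt) = 0.957433
Stock lattice S(k, j) with j the centered position index:
  k=0: S(0,+0) = 9.4500
  k=1: S(1,-1) = 4.1413; S(1,+0) = 9.4500; S(1,+1) = 21.5638
  k=2: S(2,-2) = 1.8149; S(2,-1) = 4.1413; S(2,+0) = 9.4500; S(2,+1) = 21.5638; S(2,+2) = 49.2060
Terminal payoffs V(N, j) = max(S_T - K, 0):
  V(2,-2) = 0.000000; V(2,-1) = 0.000000; V(2,+0) = 0.000000; V(2,+1) = 10.463773; V(2,+2) = 38.105959
Backward induction: V(k, j) = exp(-r*dt) * [p_u * V(k+1, j+1) + p_m * V(k+1, j) + p_d * V(k+1, j-1)]
  V(1,-1) = exp(-r*dt) * [p_u*0.000000 + p_m*0.000000 + p_d*0.000000] = 0.000000
  V(1,+0) = exp(-r*dt) * [p_u*10.463773 + p_m*0.000000 + p_d*0.000000] = 1.067486
  V(1,+1) = exp(-r*dt) * [p_u*38.105959 + p_m*10.463773 + p_d*0.000000] = 10.566373
  V(0,+0) = exp(-r*dt) * [p_u*10.566373 + p_m*1.067486 + p_d*0.000000] = 1.759317


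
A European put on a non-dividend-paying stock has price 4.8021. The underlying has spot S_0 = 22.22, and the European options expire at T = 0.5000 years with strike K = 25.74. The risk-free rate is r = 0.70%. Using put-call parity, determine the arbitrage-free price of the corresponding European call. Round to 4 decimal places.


Put-call parity: C - P = S_0 * exp(-qT) - K * exp(-rT).
S_0 * exp(-qT) = 22.2200 * 1.00000000 = 22.22000000
K * exp(-rT) = 25.7400 * 0.99650612 = 25.65006747
C = P + S*exp(-qT) - K*exp(-rT)
C = 4.8021 + 22.22000000 - 25.65006747 = 1.3720

Answer: Call price = 1.3720


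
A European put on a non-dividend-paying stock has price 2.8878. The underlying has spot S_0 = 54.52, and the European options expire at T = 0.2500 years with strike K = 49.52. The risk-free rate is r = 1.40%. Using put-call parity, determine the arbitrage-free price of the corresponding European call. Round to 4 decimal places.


Answer: Call price = 8.0608

Derivation:
Put-call parity: C - P = S_0 * exp(-qT) - K * exp(-rT).
S_0 * exp(-qT) = 54.5200 * 1.00000000 = 54.52000000
K * exp(-rT) = 49.5200 * 0.99650612 = 49.34698296
C = P + S*exp(-qT) - K*exp(-rT)
C = 2.8878 + 54.52000000 - 49.34698296 = 8.0608


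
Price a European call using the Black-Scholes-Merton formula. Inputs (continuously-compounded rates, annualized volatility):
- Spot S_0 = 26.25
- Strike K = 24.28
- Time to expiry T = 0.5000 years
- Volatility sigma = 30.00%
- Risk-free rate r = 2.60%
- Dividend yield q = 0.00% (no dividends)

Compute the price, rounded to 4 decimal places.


Answer: Price = 3.4541

Derivation:
d1 = (ln(S/K) + (r - q + 0.5*sigma^2) * T) / (sigma * sqrt(T)) = 0.53510552
d2 = d1 - sigma * sqrt(T) = 0.32297349
exp(-rT) = 0.98708414; exp(-qT) = 1.00000000
C = S_0 * exp(-qT) * N(d1) - K * exp(-rT) * N(d2)
N(d1) = 0.70371155; N(d2) = 0.62664234
C = 26.2500 * 1.00000000 * 0.70371155 - 24.2800 * 0.98708414 * 0.62664234 = 3.4541


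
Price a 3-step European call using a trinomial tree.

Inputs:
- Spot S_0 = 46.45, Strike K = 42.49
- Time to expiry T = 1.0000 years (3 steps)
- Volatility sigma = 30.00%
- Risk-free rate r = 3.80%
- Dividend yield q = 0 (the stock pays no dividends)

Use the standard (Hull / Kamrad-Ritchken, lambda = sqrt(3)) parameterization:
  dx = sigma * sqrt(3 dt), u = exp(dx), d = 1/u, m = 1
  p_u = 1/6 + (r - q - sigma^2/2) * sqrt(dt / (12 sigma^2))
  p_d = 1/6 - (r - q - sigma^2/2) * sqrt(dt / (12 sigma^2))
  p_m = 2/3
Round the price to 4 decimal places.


Answer: Price = V(0,0) = 8.4879

Derivation:
dt = T/N = 0.333333; dx = sigma*sqrt(3*dt) = 0.300000
u = exp(dx) = 1.349859; d = 1/u = 0.740818
p_u = 0.162778, p_m = 0.666667, p_d = 0.170556
Discount per step: exp(-r*dt) = 0.987413
Stock lattice S(k, j) with j the centered position index:
  k=0: S(0,+0) = 46.4500
  k=1: S(1,-1) = 34.4110; S(1,+0) = 46.4500; S(1,+1) = 62.7009
  k=2: S(2,-2) = 25.4923; S(2,-1) = 34.4110; S(2,+0) = 46.4500; S(2,+1) = 62.7009; S(2,+2) = 84.6374
  k=3: S(3,-3) = 18.8852; S(3,-2) = 25.4923; S(3,-1) = 34.4110; S(3,+0) = 46.4500; S(3,+1) = 62.7009; S(3,+2) = 84.6374; S(3,+3) = 114.2486
Terminal payoffs V(N, j) = max(S_T - K, 0):
  V(3,-3) = 0.000000; V(3,-2) = 0.000000; V(3,-1) = 0.000000; V(3,+0) = 3.960000; V(3,+1) = 20.210942; V(3,+2) = 42.147418; V(3,+3) = 71.758565
Backward induction: V(k, j) = exp(-r*dt) * [p_u * V(k+1, j+1) + p_m * V(k+1, j) + p_d * V(k+1, j-1)]
  V(2,-2) = exp(-r*dt) * [p_u*0.000000 + p_m*0.000000 + p_d*0.000000] = 0.000000
  V(2,-1) = exp(-r*dt) * [p_u*3.960000 + p_m*0.000000 + p_d*0.000000] = 0.636487
  V(2,+0) = exp(-r*dt) * [p_u*20.210942 + p_m*3.960000 + p_d*0.000000] = 5.855254
  V(2,+1) = exp(-r*dt) * [p_u*42.147418 + p_m*20.210942 + p_d*3.960000] = 20.745576
  V(2,+2) = exp(-r*dt) * [p_u*71.758565 + p_m*42.147418 + p_d*20.210942] = 42.681990
  V(1,-1) = exp(-r*dt) * [p_u*5.855254 + p_m*0.636487 + p_d*0.000000] = 1.360092
  V(1,+0) = exp(-r*dt) * [p_u*20.745576 + p_m*5.855254 + p_d*0.636487] = 7.295974
  V(1,+1) = exp(-r*dt) * [p_u*42.681990 + p_m*20.745576 + p_d*5.855254] = 21.502611
  V(0,+0) = exp(-r*dt) * [p_u*21.502611 + p_m*7.295974 + p_d*1.360092] = 8.487904


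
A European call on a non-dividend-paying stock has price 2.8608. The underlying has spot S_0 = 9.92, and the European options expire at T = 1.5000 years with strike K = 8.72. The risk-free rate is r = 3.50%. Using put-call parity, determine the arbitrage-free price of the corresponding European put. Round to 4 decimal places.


Put-call parity: C - P = S_0 * exp(-qT) - K * exp(-rT).
S_0 * exp(-qT) = 9.9200 * 1.00000000 = 9.92000000
K * exp(-rT) = 8.7200 * 0.94885432 = 8.27400968
P = C - S*exp(-qT) + K*exp(-rT)
P = 2.8608 - 9.92000000 + 8.27400968 = 1.2148

Answer: Put price = 1.2148


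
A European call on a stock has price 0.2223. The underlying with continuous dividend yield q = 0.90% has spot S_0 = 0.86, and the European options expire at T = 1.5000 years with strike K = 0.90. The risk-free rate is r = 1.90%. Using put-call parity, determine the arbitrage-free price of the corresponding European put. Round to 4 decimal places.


Put-call parity: C - P = S_0 * exp(-qT) - K * exp(-rT).
S_0 * exp(-qT) = 0.8600 * 0.98659072 = 0.84846802
K * exp(-rT) = 0.9000 * 0.97190229 = 0.87471206
P = C - S*exp(-qT) + K*exp(-rT)
P = 0.2223 - 0.84846802 + 0.87471206 = 0.2485

Answer: Put price = 0.2485


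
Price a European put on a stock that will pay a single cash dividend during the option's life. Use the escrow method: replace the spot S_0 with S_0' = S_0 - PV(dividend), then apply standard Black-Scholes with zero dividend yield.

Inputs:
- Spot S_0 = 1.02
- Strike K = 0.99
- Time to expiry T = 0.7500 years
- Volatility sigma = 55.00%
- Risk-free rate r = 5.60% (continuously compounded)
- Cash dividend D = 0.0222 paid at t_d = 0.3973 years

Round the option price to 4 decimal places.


Answer: Price = 0.1598

Derivation:
PV(D) = D * exp(-r * t_d) = 0.0222 * 0.97799688 = 0.02171153
S_0' = S_0 - PV(D) = 1.0200 - 0.02171153 = 0.99828847
d1 = (ln(S_0'/K) + (r + sigma^2/2)*T) / (sigma*sqrt(T)) = 0.34383799
d2 = d1 - sigma*sqrt(T) = -0.13247598
exp(-rT) = 0.95886978
N(-d1) = 0.36548406; N(-d2) = 0.55269609
P = K * exp(-rT) * N(-d2) - S_0' * N(-d1) = 0.9900 * 0.95886978 * 0.55269609 - 0.99828847 * 0.36548406 = 0.1598


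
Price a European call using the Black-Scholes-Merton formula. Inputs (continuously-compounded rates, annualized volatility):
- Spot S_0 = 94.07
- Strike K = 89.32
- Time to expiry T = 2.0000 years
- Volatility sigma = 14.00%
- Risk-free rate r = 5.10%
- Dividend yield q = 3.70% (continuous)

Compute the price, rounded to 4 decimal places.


Answer: Price = 10.5046

Derivation:
d1 = (ln(S/K) + (r - q + 0.5*sigma^2) * T) / (sigma * sqrt(T)) = 0.50211531
d2 = d1 - sigma * sqrt(T) = 0.30412541
exp(-rT) = 0.90302955; exp(-qT) = 0.92867169
C = S_0 * exp(-qT) * N(d1) - K * exp(-rT) * N(d2)
N(d1) = 0.69220679; N(d2) = 0.61948383
C = 94.0700 * 0.92867169 * 0.69220679 - 89.3200 * 0.90302955 * 0.61948383 = 10.5046


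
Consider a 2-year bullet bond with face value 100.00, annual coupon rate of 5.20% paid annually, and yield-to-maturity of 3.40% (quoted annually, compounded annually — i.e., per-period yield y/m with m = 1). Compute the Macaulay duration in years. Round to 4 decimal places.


Answer: Macaulay duration = 1.9514 years

Derivation:
Coupon per period c = face * coupon_rate / m = 5.200000
Periods per year m = 1; per-period yield y/m = 0.034000
Number of cashflows N = 2
Cashflows (t years, CF_t, discount factor 1/(1+y/m)^(m*t), PV):
  t = 1.0000: CF_t = 5.200000, DF = 0.967118, PV = 5.029014
  t = 2.0000: CF_t = 105.200000, DF = 0.935317, PV = 98.395370
Price P = sum_t PV_t = 103.424383
Macaulay numerator sum_t t * PV_t:
  t * PV_t at t = 1.0000: 5.029014
  t * PV_t at t = 2.0000: 196.790740
Macaulay duration D = (sum_t t * PV_t) / P = 201.819753 / 103.424383 = 1.951375


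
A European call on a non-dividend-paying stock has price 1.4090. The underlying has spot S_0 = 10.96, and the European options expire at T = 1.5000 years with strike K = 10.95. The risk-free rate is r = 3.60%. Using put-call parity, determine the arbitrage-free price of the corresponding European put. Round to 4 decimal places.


Answer: Put price = 0.8234

Derivation:
Put-call parity: C - P = S_0 * exp(-qT) - K * exp(-rT).
S_0 * exp(-qT) = 10.9600 * 1.00000000 = 10.96000000
K * exp(-rT) = 10.9500 * 0.94743211 = 10.37438157
P = C - S*exp(-qT) + K*exp(-rT)
P = 1.4090 - 10.96000000 + 10.37438157 = 0.8234


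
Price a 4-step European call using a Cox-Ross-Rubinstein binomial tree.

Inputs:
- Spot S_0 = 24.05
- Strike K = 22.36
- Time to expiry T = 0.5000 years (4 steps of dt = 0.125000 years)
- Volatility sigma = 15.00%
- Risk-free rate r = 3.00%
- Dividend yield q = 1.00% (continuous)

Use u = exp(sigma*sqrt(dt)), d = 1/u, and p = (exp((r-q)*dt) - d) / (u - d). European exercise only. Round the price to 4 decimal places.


Answer: Price = V(0,0) = 2.2400

Derivation:
dt = T/N = 0.125000
u = exp(sigma*sqrt(dt)) = 1.054464; d = 1/u = 0.948349
p = (exp((r-q)*dt) - d) / (u - d) = 0.510334
Discount per step: exp(-r*dt) = 0.996257
Stock lattice S(k, i) with i counting down-moves:
  k=0: S(0,0) = 24.0500
  k=1: S(1,0) = 25.3599; S(1,1) = 22.8078
  k=2: S(2,0) = 26.7411; S(2,1) = 24.0500; S(2,2) = 21.6297
  k=3: S(3,0) = 28.1975; S(3,1) = 25.3599; S(3,2) = 22.8078; S(3,3) = 20.5125
  k=4: S(4,0) = 29.7333; S(4,1) = 26.7411; S(4,2) = 24.0500; S(4,3) = 21.6297; S(4,4) = 19.4530
Terminal payoffs V(N, i) = max(S_T - K, 0):
  V(4,0) = 7.373282; V(4,1) = 4.381081; V(4,2) = 1.690000; V(4,3) = 0.000000; V(4,4) = 0.000000
Backward induction: V(k, i) = exp(-r*dt) * [p * V(k+1, i) + (1-p) * V(k+1, i+1)].
  V(3,0) = exp(-r*dt) * [p*7.373282 + (1-p)*4.381081] = 5.885988
  V(3,1) = exp(-r*dt) * [p*4.381081 + (1-p)*1.690000] = 3.051883
  V(3,2) = exp(-r*dt) * [p*1.690000 + (1-p)*0.000000] = 0.859235
  V(3,3) = exp(-r*dt) * [p*0.000000 + (1-p)*0.000000] = 0.000000
  V(2,0) = exp(-r*dt) * [p*5.885988 + (1-p)*3.051883] = 4.481385
  V(2,1) = exp(-r*dt) * [p*3.051883 + (1-p)*0.859235] = 1.970813
  V(2,2) = exp(-r*dt) * [p*0.859235 + (1-p)*0.000000] = 0.436855
  V(1,0) = exp(-r*dt) * [p*4.481385 + (1-p)*1.970813] = 3.239869
  V(1,1) = exp(-r*dt) * [p*1.970813 + (1-p)*0.436855] = 1.215120
  V(0,0) = exp(-r*dt) * [p*3.239869 + (1-p)*1.215120] = 2.240002


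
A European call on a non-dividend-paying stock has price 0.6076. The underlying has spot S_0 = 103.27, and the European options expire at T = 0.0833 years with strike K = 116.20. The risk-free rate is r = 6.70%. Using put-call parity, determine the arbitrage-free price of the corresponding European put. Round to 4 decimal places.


Put-call parity: C - P = S_0 * exp(-qT) - K * exp(-rT).
S_0 * exp(-qT) = 103.2700 * 1.00000000 = 103.27000000
K * exp(-rT) = 116.2000 * 0.99443445 = 115.55328256
P = C - S*exp(-qT) + K*exp(-rT)
P = 0.6076 - 103.27000000 + 115.55328256 = 12.8909

Answer: Put price = 12.8909


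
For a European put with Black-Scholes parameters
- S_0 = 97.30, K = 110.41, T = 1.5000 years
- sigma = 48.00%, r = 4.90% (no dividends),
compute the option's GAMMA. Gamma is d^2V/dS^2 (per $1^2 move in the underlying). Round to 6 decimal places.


Answer: Gamma = 0.006831

Derivation:
d1 = 0.2039511156; d2 = -0.3839264227
phi(d1) = 0.3907307551; exp(-qT) = 1.0000000000; exp(-rT) = 0.9291361458
Gamma = exp(-qT) * phi(d1) / (S * sigma * sqrt(T)) = 1.0000000000 * 0.3907307551 / (97.3000 * 0.4800 * 1.2247448714) = 0.006831


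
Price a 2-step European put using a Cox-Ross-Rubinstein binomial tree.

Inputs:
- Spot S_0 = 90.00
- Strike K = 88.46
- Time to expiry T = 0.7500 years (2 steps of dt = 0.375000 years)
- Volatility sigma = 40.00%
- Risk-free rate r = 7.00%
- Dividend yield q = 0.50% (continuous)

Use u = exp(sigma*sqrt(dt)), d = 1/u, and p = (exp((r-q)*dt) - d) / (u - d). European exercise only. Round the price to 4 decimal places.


Answer: Price = V(0,0) = 8.2572

Derivation:
dt = T/N = 0.375000
u = exp(sigma*sqrt(dt)) = 1.277556; d = 1/u = 0.782744
p = (exp((r-q)*dt) - d) / (u - d) = 0.488934
Discount per step: exp(-r*dt) = 0.974092
Stock lattice S(k, i) with i counting down-moves:
  k=0: S(0,0) = 90.0000
  k=1: S(1,0) = 114.9801; S(1,1) = 70.4470
  k=2: S(2,0) = 146.8935; S(2,1) = 90.0000; S(2,2) = 55.1420
Terminal payoffs V(N, i) = max(K - S_T, 0):
  V(2,0) = 0.000000; V(2,1) = 0.000000; V(2,2) = 33.317997
Backward induction: V(k, i) = exp(-r*dt) * [p * V(k+1, i) + (1-p) * V(k+1, i+1)].
  V(1,0) = exp(-r*dt) * [p*0.000000 + (1-p)*0.000000] = 0.000000
  V(1,1) = exp(-r*dt) * [p*0.000000 + (1-p)*33.317997] = 16.586548
  V(0,0) = exp(-r*dt) * [p*0.000000 + (1-p)*16.586548] = 8.257207


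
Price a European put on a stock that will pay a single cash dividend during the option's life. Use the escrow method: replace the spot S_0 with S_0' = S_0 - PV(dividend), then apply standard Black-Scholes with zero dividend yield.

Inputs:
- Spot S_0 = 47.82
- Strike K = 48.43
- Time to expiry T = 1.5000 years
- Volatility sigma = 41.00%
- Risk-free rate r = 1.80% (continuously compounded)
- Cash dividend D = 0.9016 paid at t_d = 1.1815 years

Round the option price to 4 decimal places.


Answer: Price = 9.4266

Derivation:
PV(D) = D * exp(-r * t_d) = 0.9016 * 0.97895755 = 0.88262813
S_0' = S_0 - PV(D) = 47.8200 - 0.88262813 = 46.93737187
d1 = (ln(S_0'/K) + (r + sigma^2/2)*T) / (sigma*sqrt(T)) = 0.24249897
d2 = d1 - sigma*sqrt(T) = -0.25964642
exp(-rT) = 0.97336124
N(-d1) = 0.40419678; N(-d2) = 0.60243174
P = K * exp(-rT) * N(-d2) - S_0' * N(-d1) = 48.4300 * 0.97336124 * 0.60243174 - 46.93737187 * 0.40419678 = 9.4266


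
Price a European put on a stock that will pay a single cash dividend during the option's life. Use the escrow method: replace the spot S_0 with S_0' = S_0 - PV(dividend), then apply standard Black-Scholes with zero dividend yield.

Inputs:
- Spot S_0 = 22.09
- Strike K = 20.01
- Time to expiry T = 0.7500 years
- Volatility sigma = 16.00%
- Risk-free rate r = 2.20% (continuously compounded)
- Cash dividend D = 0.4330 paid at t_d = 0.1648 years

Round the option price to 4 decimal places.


Answer: Price = 0.4149

Derivation:
PV(D) = D * exp(-r * t_d) = 0.4330 * 0.99638096 = 0.43143296
S_0' = S_0 - PV(D) = 22.0900 - 0.43143296 = 21.65856704
d1 = (ln(S_0'/K) + (r + sigma^2/2)*T) / (sigma*sqrt(T)) = 0.75971309
d2 = d1 - sigma*sqrt(T) = 0.62114903
exp(-rT) = 0.98363538
N(-d1) = 0.22371305; N(-d2) = 0.26725079
P = K * exp(-rT) * N(-d2) - S_0' * N(-d1) = 20.0100 * 0.98363538 * 0.26725079 - 21.65856704 * 0.22371305 = 0.4149
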